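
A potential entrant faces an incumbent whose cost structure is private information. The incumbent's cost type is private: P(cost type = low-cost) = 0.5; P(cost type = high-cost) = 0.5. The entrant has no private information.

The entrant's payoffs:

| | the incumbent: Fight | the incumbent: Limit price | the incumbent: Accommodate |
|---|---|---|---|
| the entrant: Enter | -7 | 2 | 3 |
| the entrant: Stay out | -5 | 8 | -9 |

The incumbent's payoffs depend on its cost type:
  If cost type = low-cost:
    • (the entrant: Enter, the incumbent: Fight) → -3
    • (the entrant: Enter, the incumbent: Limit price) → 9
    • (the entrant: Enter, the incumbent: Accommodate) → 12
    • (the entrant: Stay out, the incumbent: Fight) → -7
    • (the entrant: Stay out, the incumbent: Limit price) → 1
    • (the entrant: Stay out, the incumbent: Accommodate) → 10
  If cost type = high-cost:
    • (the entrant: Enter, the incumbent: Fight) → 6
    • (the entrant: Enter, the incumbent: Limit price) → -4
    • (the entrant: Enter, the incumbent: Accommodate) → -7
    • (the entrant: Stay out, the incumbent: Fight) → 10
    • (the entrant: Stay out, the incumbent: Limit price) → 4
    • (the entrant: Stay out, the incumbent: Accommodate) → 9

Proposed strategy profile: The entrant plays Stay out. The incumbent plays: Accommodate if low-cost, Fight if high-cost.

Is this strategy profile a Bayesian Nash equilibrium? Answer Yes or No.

A profile is a BNE iff every type of every player is best-responding given beliefs about the other side.
The entrant plays Stay out: E[Stay out] = 0.5·(-9) + 0.5·(-5) = -7; E[Enter] = -2. Not best-responding. ✗
The incumbent (cost type low-cost), facing Stay out: Fight gives -7, Limit price gives 1, Accommodate gives 10. Proposed Accommodate is best. ✓
The incumbent (cost type high-cost), facing Stay out: Fight gives 10, Limit price gives 4, Accommodate gives 9. Proposed Fight is best. ✓

No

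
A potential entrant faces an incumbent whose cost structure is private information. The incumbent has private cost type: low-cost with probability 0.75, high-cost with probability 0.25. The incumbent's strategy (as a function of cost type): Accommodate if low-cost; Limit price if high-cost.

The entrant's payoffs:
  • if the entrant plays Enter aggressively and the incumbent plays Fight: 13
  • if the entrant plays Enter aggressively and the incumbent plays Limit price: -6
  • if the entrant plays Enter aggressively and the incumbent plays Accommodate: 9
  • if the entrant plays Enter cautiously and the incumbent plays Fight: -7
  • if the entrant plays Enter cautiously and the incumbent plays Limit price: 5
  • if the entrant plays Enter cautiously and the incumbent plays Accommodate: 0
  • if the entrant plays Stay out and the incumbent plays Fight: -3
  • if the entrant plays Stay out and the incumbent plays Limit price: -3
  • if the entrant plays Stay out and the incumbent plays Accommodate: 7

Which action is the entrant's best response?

E[Enter aggressively] = 0.75·(9) + 0.25·(-6) = 5.25
E[Enter cautiously] = 0.75·(0) + 0.25·(5) = 1.25
E[Stay out] = 0.75·(7) + 0.25·(-3) = 4.5
Best response: Enter aggressively (5.25 is the largest).

Enter aggressively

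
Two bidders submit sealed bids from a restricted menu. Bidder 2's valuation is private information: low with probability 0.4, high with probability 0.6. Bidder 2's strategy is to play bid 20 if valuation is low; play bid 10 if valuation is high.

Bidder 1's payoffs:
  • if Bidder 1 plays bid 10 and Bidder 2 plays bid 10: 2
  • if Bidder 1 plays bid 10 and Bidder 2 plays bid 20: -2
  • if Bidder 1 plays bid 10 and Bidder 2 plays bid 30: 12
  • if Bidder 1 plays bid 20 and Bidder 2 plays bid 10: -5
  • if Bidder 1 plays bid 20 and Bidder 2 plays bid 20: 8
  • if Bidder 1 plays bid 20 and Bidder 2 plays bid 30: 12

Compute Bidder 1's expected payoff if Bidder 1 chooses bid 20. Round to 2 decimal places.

Take the expectation over Bidder 2's valuation, weighting each type's action by its prior probability.
E[bid 20] = 0.4·8 + 0.6·(-5) = 3.2 + (-3) = 0.2

0.20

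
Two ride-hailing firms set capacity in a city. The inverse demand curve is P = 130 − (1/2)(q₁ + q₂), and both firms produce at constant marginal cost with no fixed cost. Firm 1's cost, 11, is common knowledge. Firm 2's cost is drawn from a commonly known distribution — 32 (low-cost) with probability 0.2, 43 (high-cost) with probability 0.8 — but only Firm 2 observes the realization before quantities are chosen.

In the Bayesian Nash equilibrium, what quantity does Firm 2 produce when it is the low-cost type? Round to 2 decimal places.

48.40

Firm 2 with cost c maximizes (130 − (1/2)(q₁+q₂) − c)·q₂, giving q₂(c) = (130 − c − (1/2)q₁).
E[c₂] = 0.2·32 + 0.8·43 = 40.8
Firm 1's FOC against E[q₂] yields q₁ = (130 − 2·11 + E[c₂])/(3/2) = (130 − 22 + 40.8)/(3/2) = 99.2.
q₂(low-cost) = (130 − 32 − (1/2)·99.2) = 48.4.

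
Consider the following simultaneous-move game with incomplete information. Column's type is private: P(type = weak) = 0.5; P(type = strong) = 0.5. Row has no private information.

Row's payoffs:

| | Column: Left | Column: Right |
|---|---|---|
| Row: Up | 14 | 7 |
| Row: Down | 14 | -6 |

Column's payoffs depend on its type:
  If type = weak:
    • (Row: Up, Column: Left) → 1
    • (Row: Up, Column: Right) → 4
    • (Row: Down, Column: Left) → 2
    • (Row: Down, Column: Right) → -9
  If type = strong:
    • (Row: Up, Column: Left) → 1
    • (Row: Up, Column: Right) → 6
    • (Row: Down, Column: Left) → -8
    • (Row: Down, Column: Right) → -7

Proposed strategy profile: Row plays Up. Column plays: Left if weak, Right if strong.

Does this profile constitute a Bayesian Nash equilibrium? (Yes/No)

No

A profile is a BNE iff every type of every player is best-responding given beliefs about the other side.
Row plays Up: E[Up] = 0.5·(14) + 0.5·(7) = 10.5; E[Down] = 4. Best-responding. ✓
Column (type weak), facing Up: Left gives 1, Right gives 4. Proposed Left is not best — profitable deviation exists. ✗
Column (type strong), facing Up: Left gives 1, Right gives 6. Proposed Right is best. ✓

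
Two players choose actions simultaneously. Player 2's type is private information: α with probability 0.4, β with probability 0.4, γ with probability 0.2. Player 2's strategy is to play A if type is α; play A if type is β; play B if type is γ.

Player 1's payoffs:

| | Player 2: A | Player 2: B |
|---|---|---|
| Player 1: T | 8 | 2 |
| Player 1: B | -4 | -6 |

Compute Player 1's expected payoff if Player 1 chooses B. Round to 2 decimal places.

-4.40

E[B] = 0.4·(-4) + 0.4·(-4) + 0.2·(-6) = (-1.6) + (-1.6) + (-1.2) = -4.4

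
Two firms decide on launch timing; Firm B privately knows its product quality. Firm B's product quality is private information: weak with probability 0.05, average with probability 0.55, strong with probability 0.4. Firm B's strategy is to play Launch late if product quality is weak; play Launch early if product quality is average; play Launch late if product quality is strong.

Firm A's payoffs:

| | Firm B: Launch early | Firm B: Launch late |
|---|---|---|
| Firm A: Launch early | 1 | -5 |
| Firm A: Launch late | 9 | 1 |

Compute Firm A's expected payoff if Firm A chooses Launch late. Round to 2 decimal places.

5.40

E[Launch late] = 0.05·1 + 0.55·9 + 0.4·1 = 0.05 + 4.95 + 0.4 = 5.4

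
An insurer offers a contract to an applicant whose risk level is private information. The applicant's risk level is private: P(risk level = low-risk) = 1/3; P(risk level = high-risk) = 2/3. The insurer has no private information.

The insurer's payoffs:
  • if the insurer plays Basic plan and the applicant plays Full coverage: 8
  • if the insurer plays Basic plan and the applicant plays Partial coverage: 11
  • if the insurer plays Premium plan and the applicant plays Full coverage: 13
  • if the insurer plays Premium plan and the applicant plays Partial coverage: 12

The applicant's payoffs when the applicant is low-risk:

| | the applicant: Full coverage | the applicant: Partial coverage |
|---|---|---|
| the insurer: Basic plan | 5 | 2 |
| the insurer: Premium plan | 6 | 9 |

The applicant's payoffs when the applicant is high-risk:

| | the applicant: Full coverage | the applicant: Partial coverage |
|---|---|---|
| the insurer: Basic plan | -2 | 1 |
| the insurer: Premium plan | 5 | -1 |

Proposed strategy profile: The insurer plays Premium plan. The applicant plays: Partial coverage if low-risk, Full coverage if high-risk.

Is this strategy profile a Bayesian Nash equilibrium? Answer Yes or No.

Yes

A profile is a BNE iff every type of every player is best-responding given beliefs about the other side.
The insurer plays Premium plan: E[Premium plan] = 1/3·(12) + 2/3·(13) = 38/3; E[Basic plan] = 9. Best-responding. ✓
The applicant (risk level low-risk), facing Premium plan: Full coverage gives 6, Partial coverage gives 9. Proposed Partial coverage is best. ✓
The applicant (risk level high-risk), facing Premium plan: Full coverage gives 5, Partial coverage gives -1. Proposed Full coverage is best. ✓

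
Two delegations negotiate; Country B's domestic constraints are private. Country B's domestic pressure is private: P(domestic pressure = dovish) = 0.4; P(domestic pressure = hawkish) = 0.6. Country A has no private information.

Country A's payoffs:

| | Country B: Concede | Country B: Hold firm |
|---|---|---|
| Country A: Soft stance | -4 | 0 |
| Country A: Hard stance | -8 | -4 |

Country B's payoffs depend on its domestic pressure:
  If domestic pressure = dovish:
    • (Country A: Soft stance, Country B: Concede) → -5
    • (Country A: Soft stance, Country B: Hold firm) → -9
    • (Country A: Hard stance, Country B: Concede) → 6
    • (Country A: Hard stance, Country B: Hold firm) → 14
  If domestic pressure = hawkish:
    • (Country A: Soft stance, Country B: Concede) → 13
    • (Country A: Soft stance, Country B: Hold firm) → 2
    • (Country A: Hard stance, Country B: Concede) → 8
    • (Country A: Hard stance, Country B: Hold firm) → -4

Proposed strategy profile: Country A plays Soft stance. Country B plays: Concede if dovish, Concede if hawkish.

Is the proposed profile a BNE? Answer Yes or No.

Yes

A profile is a BNE iff every type of every player is best-responding given beliefs about the other side.
Country A plays Soft stance: E[Soft stance] = 0.4·(-4) + 0.6·(-4) = -4; E[Hard stance] = -8. Best-responding. ✓
Country B (domestic pressure dovish), facing Soft stance: Concede gives -5, Hold firm gives -9. Proposed Concede is best. ✓
Country B (domestic pressure hawkish), facing Soft stance: Concede gives 13, Hold firm gives 2. Proposed Concede is best. ✓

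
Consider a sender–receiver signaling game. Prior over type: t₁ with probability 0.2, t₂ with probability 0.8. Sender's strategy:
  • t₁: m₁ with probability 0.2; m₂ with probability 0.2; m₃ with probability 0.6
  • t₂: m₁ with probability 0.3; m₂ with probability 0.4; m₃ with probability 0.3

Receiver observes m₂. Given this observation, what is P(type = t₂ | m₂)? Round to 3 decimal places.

P(m₂) = 0.2·0.2 + 0.8·0.4 = 0.36
P(t₂ | m₂) = (0.8·0.4) / 0.36 = 0.32 / 0.36 = 0.888889

0.889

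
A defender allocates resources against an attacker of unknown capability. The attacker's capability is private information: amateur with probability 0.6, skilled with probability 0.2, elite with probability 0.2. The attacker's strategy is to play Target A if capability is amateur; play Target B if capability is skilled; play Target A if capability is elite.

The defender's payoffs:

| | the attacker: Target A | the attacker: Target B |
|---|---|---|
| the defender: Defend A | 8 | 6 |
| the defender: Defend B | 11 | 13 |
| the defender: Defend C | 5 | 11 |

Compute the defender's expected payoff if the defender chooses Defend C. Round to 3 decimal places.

6.200

Take the expectation over the attacker's capability, weighting each type's action by its prior probability.
E[Defend C] = 0.6·5 + 0.2·11 + 0.2·5 = 3 + 2.2 + 1 = 6.2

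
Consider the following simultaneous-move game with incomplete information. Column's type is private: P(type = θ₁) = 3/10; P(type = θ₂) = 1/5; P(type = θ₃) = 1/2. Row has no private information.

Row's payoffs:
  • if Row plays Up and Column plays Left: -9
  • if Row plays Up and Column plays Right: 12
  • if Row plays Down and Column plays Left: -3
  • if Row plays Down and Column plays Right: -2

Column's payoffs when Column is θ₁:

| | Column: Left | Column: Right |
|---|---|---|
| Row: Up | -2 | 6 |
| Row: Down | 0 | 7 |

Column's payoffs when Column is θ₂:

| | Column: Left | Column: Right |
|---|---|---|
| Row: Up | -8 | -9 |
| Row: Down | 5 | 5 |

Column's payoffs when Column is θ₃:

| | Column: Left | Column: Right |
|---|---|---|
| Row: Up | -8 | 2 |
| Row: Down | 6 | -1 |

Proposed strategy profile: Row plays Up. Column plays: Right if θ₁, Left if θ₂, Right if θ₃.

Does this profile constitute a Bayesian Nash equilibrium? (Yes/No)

Yes

Row plays Up: E[Up] = 3/10·(12) + 1/5·(-9) + 1/2·(12) = 39/5; E[Down] = -11/5. Best-responding. ✓
Column (type θ₁), facing Up: Left gives -2, Right gives 6. Proposed Right is best. ✓
Column (type θ₂), facing Up: Left gives -8, Right gives -9. Proposed Left is best. ✓
Column (type θ₃), facing Up: Left gives -8, Right gives 2. Proposed Right is best. ✓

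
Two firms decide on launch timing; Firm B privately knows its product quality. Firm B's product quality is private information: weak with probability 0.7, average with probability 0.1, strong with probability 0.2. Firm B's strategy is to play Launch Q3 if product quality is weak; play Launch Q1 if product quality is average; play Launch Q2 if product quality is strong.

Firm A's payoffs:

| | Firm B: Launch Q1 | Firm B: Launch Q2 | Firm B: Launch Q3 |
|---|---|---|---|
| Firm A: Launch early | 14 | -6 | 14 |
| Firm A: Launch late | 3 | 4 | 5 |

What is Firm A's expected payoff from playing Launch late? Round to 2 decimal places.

4.60

Take the expectation over Firm B's product quality, weighting each type's action by its prior probability.
E[Launch late] = 0.7·5 + 0.1·3 + 0.2·4 = 3.5 + 0.3 + 0.8 = 4.6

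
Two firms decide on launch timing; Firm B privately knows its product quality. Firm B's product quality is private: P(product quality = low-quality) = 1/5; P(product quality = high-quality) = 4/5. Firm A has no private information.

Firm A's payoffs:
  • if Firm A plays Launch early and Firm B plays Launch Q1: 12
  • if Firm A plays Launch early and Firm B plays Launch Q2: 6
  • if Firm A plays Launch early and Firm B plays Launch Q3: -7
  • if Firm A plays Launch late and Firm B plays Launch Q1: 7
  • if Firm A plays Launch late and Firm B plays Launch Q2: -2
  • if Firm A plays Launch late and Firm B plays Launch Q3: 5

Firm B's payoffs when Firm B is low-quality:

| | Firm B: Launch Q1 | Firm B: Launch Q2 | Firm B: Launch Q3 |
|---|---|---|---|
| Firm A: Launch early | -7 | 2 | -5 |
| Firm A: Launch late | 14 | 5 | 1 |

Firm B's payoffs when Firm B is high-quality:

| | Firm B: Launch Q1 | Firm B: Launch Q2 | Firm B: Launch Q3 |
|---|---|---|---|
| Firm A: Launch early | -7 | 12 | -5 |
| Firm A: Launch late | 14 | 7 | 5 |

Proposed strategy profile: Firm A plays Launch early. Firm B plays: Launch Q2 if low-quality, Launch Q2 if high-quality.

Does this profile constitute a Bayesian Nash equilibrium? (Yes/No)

Yes

Firm A plays Launch early: E[Launch early] = 1/5·(6) + 4/5·(6) = 6; E[Launch late] = -2. Best-responding. ✓
Firm B (product quality low-quality), facing Launch early: Launch Q1 gives -7, Launch Q2 gives 2, Launch Q3 gives -5. Proposed Launch Q2 is best. ✓
Firm B (product quality high-quality), facing Launch early: Launch Q1 gives -7, Launch Q2 gives 12, Launch Q3 gives -5. Proposed Launch Q2 is best. ✓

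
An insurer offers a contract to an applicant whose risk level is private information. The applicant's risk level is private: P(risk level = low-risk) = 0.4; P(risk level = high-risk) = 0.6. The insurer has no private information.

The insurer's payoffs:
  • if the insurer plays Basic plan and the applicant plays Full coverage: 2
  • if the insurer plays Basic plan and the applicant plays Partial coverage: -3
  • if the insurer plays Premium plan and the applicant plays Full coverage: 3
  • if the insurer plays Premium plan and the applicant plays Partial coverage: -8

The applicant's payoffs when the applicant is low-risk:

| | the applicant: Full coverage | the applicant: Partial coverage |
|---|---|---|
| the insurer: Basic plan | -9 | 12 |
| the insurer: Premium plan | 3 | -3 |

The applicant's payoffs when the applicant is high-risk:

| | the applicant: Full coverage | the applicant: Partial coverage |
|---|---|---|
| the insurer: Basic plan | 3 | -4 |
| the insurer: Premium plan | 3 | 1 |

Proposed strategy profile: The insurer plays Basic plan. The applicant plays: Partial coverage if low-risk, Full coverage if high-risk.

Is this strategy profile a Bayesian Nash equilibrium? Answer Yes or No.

A profile is a BNE iff every type of every player is best-responding given beliefs about the other side.
The insurer plays Basic plan: E[Basic plan] = 0.4·(-3) + 0.6·(2) = 0; E[Premium plan] = -1.4. Best-responding. ✓
The applicant (risk level low-risk), facing Basic plan: Full coverage gives -9, Partial coverage gives 12. Proposed Partial coverage is best. ✓
The applicant (risk level high-risk), facing Basic plan: Full coverage gives 3, Partial coverage gives -4. Proposed Full coverage is best. ✓

Yes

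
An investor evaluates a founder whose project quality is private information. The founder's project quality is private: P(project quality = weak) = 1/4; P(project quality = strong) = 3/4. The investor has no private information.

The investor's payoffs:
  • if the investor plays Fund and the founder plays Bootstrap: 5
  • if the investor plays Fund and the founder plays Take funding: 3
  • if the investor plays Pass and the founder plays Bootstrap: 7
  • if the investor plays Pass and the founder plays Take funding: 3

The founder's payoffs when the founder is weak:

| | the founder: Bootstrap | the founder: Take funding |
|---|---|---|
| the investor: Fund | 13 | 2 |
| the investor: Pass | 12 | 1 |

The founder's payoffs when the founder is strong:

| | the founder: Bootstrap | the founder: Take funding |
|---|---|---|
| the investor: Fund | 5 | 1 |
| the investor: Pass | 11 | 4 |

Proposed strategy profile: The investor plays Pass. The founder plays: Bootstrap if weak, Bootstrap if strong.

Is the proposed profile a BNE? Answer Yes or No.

Yes

The investor plays Pass: E[Pass] = 1/4·(7) + 3/4·(7) = 7; E[Fund] = 5. Best-responding. ✓
The founder (project quality weak), facing Pass: Bootstrap gives 12, Take funding gives 1. Proposed Bootstrap is best. ✓
The founder (project quality strong), facing Pass: Bootstrap gives 11, Take funding gives 4. Proposed Bootstrap is best. ✓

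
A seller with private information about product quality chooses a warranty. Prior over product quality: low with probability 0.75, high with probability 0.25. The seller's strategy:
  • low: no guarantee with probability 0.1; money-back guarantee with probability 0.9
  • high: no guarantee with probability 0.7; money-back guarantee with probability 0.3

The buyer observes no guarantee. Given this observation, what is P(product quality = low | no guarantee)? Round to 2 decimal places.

0.30

P(no guarantee) = 0.75·0.1 + 0.25·0.7 = 0.25
P(low | no guarantee) = (0.75·0.1) / 0.25 = 0.075 / 0.25 = 0.3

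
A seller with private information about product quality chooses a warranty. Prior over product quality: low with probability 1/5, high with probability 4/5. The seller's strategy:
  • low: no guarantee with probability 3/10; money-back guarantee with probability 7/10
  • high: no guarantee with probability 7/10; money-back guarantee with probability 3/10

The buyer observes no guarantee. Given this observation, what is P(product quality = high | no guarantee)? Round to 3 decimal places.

0.903

P(no guarantee) = (1/5)·(3/10) + (4/5)·(7/10) = 31/50
P(high | no guarantee) = ((4/5)·(7/10)) / (31/50) = (14/25) / (31/50) = 28/31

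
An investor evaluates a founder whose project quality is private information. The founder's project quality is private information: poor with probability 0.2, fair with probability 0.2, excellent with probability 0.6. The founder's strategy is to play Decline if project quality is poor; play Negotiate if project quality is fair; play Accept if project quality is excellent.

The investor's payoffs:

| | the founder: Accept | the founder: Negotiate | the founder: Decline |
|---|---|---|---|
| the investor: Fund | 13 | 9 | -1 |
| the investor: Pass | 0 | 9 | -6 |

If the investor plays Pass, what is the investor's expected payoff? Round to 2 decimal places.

Take the expectation over the founder's project quality, weighting each type's action by its prior probability.
E[Pass] = 0.2·(-6) + 0.2·9 + 0.6·0 = (-1.2) + 1.8 + 0 = 0.6

0.60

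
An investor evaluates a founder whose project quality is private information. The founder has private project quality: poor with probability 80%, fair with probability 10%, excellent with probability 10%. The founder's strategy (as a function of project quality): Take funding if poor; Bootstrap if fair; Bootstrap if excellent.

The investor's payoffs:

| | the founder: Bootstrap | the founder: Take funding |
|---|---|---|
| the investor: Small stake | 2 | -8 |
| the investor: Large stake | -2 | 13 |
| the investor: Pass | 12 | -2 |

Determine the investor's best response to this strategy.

E[Small stake] = 0.8·(-8) + 0.1·(2) + 0.1·(2) = -6
E[Large stake] = 0.8·(13) + 0.1·(-2) + 0.1·(-2) = 10
E[Pass] = 0.8·(-2) + 0.1·(12) + 0.1·(12) = 0.8
Best response: Large stake (10 is the largest).

Large stake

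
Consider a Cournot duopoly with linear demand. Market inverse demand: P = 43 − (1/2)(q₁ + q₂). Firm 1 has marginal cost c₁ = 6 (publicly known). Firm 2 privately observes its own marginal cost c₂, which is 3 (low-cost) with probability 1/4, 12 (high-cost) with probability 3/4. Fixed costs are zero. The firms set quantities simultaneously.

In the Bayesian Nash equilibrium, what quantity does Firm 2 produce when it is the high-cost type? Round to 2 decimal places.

17.42

Firm 2 with cost c maximizes (43 − (1/2)(q₁+q₂) − c)·q₂, giving q₂(c) = (43 − c − (1/2)q₁).
E[c₂] = 1/4·3 + 3/4·12 = 9.75
Firm 1's FOC against E[q₂] yields q₁ = (43 − 2·6 + E[c₂])/(3/2) = (43 − 12 + 9.75)/(3/2) = 27.1667.
q₂(high-cost) = (43 − 12 − (1/2)·27.1667) = 17.4167.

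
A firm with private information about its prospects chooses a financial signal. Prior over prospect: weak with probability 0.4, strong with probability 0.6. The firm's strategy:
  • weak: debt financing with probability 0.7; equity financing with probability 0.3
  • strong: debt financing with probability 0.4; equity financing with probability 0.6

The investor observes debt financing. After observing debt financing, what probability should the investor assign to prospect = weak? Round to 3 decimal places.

Apply Bayes' rule using the sender's strategy as the likelihood.
P(debt financing) = 0.4·0.7 + 0.6·0.4 = 0.52
P(weak | debt financing) = (0.4·0.7) / 0.52 = 0.28 / 0.52 = 0.538462

0.538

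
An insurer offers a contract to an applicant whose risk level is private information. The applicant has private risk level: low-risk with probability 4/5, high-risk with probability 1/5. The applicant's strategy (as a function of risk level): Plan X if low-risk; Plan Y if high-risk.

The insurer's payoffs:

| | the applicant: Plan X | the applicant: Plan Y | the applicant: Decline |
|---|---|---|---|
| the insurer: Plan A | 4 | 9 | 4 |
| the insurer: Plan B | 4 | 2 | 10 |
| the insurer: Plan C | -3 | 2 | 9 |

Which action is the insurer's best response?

Compute the insurer's expected payoff for each action, taking the expectation over the applicant's type.
E[Plan A] = 4/5·(4) + 1/5·(9) = 5
E[Plan B] = 4/5·(4) + 1/5·(2) = 18/5
E[Plan C] = 4/5·(-3) + 1/5·(2) = -2
Best response: Plan A (5 is the largest).

Plan A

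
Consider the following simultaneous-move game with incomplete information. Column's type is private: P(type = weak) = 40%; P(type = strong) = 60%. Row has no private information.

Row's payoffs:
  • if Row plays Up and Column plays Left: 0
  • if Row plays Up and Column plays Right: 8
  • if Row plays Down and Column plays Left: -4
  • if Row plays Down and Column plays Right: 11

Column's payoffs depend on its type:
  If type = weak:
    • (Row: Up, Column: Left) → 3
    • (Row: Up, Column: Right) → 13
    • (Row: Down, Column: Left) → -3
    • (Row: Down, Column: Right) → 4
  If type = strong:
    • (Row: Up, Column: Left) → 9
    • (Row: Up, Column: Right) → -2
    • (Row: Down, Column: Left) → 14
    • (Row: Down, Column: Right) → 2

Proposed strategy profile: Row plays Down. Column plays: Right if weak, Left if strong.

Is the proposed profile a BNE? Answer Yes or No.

A profile is a BNE iff every type of every player is best-responding given beliefs about the other side.
Row plays Down: E[Down] = 0.4·(11) + 0.6·(-4) = 2; E[Up] = 3.2. Not best-responding. ✗
Column (type weak), facing Down: Left gives -3, Right gives 4. Proposed Right is best. ✓
Column (type strong), facing Down: Left gives 14, Right gives 2. Proposed Left is best. ✓

No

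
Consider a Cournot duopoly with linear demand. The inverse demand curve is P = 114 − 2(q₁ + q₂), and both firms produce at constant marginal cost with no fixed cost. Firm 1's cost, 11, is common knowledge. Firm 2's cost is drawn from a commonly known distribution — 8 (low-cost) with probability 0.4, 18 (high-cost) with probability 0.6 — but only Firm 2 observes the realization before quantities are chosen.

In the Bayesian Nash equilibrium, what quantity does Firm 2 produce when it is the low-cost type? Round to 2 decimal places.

17.67

Firm 2 with cost c maximizes (114 − 2(q₁+q₂) − c)·q₂, giving q₂(c) = (114 − c − 2q₁)/4.
E[c₂] = 0.4·8 + 0.6·18 = 14
Firm 1's FOC against E[q₂] yields q₁ = (114 − 2·11 + E[c₂])/6 = (114 − 22 + 14)/6 = 17.6667.
q₂(low-cost) = (114 − 8 − 2·17.6667)/4 = 17.6667.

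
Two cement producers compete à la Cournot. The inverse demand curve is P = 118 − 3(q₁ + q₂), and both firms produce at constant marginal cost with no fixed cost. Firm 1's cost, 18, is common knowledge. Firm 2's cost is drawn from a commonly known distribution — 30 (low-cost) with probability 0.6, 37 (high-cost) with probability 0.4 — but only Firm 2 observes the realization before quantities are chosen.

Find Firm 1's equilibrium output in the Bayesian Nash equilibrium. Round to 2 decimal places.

12.76

Type-c best response for Firm 2: q₂(c) = (118 − c)/6 − q₁/2.
Firm 1 maximizes expected profit; its first-order condition is 118 − 6q₁ − 3E[q₂] − 18 = 0.
Substituting E[q₂] and solving: E[c₂] = 32.8, so q₁ = (118 − 2·18 + 32.8)/9 = 12.7556.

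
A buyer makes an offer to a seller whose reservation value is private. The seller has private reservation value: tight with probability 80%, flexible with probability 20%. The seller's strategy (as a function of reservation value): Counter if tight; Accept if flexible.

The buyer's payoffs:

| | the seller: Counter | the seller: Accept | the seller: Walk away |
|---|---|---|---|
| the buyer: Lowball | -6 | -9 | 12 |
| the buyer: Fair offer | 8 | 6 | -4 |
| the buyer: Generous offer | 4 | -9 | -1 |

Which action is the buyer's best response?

E[Lowball] = 0.8·(-6) + 0.2·(-9) = -6.6
E[Fair offer] = 0.8·(8) + 0.2·(6) = 7.6
E[Generous offer] = 0.8·(4) + 0.2·(-9) = 1.4
Best response: Fair offer (7.6 is the largest).

Fair offer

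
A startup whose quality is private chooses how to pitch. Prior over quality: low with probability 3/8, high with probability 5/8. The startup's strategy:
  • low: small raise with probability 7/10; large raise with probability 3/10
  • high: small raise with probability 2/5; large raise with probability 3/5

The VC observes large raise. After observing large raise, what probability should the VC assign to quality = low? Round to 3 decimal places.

0.231

P(large raise) = (3/8)·(3/10) + (5/8)·(3/5) = 39/80
P(low | large raise) = ((3/8)·(3/10)) / (39/80) = (9/80) / (39/80) = 3/13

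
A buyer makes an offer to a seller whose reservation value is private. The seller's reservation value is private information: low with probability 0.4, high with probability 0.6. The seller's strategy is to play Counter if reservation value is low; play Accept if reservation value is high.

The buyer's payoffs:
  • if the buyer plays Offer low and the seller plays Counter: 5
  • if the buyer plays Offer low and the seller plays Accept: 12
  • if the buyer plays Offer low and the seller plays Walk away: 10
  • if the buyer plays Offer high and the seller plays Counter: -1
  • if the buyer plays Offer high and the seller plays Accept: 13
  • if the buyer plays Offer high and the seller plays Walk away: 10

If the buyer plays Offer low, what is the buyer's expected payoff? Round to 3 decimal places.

9.200

E[Offer low] = 0.4·5 + 0.6·12 = 2 + 7.2 = 9.2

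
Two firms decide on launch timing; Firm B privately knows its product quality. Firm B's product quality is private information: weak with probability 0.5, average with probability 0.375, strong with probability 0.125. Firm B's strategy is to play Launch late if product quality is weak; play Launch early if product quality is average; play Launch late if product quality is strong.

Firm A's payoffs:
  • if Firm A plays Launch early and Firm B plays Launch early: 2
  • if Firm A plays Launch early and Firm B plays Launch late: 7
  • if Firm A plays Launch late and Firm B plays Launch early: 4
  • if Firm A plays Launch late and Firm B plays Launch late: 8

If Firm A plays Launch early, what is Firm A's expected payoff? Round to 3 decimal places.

5.125

Take the expectation over Firm B's product quality, weighting each type's action by its prior probability.
E[Launch early] = 0.5·7 + 0.375·2 + 0.125·7 = 3.5 + 0.75 + 0.875 = 5.125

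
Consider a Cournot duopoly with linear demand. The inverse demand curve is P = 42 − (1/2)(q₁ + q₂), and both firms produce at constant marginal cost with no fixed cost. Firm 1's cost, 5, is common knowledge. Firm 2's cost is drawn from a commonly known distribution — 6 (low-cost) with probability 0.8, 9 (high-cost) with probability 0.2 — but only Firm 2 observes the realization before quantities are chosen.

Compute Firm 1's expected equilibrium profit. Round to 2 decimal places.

331.10

Type-c best response for Firm 2: q₂(c) = (42 − c) − q₁/2.
Firm 1 maximizes expected profit; its first-order condition is 42 − q₁ − (1/2)E[q₂] − 5 = 0.
Substituting E[q₂] and solving: E[c₂] = 6.6, so q₁ = (42 − 2·5 + 6.6)/(3/2) = 25.7333.
E[P] = 42 − (1/2)·(q₁ + E[q₂]) = 17.8667; Firm 1's expected profit = (E[P] − 5)·q₁ = (17.8667 − 5)·25.7333 = 331.102.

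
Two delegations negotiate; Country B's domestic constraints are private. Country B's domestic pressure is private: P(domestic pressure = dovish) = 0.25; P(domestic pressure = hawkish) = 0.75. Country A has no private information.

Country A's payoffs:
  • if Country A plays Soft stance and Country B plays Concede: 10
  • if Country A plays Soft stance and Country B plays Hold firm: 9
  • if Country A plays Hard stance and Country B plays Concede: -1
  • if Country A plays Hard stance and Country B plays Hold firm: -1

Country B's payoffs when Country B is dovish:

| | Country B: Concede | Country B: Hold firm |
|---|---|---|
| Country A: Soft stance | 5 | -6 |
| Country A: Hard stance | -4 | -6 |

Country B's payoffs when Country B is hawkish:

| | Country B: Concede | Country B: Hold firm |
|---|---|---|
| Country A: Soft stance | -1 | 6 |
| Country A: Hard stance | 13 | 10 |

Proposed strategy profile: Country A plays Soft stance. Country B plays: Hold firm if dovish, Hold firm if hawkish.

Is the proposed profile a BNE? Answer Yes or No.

Country A plays Soft stance: E[Soft stance] = 0.25·(9) + 0.75·(9) = 9; E[Hard stance] = -1. Best-responding. ✓
Country B (domestic pressure dovish), facing Soft stance: Concede gives 5, Hold firm gives -6. Proposed Hold firm is not best — profitable deviation exists. ✗
Country B (domestic pressure hawkish), facing Soft stance: Concede gives -1, Hold firm gives 6. Proposed Hold firm is best. ✓

No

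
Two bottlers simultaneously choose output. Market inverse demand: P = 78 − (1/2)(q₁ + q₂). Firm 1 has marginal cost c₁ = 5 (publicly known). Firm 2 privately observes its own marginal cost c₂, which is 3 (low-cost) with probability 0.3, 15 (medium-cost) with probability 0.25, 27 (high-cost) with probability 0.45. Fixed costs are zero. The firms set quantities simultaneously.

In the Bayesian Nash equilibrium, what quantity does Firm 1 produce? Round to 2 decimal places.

Firm 2 with cost c maximizes (78 − (1/2)(q₁+q₂) − c)·q₂, giving q₂(c) = (78 − c − (1/2)q₁).
E[c₂] = 0.3·3 + 0.25·15 + 0.45·27 = 16.8
Firm 1's FOC against E[q₂] yields q₁ = (78 − 2·5 + E[c₂])/(3/2) = (78 − 10 + 16.8)/(3/2) = 56.5333.

56.53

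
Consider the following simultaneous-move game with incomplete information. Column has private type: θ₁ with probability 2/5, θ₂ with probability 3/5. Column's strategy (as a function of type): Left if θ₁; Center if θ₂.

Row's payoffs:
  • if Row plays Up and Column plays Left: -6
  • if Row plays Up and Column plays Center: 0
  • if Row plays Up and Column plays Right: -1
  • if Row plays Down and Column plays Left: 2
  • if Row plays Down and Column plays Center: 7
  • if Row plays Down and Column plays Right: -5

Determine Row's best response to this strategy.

Compute Row's expected payoff for each action, taking the expectation over Column's type.
E[Up] = 2/5·(-6) + 3/5·(0) = -12/5
E[Down] = 2/5·(2) + 3/5·(7) = 5
Best response: Down (5 is the largest).

Down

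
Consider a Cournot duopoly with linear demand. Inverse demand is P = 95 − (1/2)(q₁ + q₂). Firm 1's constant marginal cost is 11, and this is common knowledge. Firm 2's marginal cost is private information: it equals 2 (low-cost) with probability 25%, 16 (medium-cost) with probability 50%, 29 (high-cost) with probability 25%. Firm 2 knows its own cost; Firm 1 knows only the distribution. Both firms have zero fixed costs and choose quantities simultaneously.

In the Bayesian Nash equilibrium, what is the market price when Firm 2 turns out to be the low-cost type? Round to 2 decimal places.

33.71

Type-c best response for Firm 2: q₂(c) = (95 − c) − q₁/2.
Firm 1 maximizes expected profit; its first-order condition is 95 − q₁ − (1/2)E[q₂] − 11 = 0.
Substituting E[q₂] and solving: E[c₂] = 15.75, so q₁ = (95 − 2·11 + 15.75)/(3/2) = 59.1667.
q₂(low-cost) = 63.4167, so P = 95 − (1/2)·(59.1667 + 63.4167) = 33.7083.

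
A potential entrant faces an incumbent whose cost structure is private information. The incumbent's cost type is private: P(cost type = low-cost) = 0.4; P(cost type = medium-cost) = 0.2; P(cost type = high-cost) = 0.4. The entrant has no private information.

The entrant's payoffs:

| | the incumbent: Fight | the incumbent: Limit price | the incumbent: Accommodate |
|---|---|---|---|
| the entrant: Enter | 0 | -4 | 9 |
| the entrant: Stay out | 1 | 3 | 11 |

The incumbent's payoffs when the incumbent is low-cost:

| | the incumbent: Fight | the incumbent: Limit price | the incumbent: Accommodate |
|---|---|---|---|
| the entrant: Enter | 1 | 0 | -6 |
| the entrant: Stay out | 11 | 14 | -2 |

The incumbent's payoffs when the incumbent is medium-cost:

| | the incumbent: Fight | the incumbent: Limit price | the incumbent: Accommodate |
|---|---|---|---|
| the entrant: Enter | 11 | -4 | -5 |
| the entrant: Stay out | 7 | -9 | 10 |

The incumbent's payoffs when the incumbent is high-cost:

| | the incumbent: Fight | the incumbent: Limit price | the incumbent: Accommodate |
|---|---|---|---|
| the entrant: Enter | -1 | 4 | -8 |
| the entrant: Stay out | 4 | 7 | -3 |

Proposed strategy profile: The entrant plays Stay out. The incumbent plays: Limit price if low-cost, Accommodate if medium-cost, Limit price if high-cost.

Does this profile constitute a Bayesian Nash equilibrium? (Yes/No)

A profile is a BNE iff every type of every player is best-responding given beliefs about the other side.
The entrant plays Stay out: E[Stay out] = 0.4·(3) + 0.2·(11) + 0.4·(3) = 4.6; E[Enter] = -1.4. Best-responding. ✓
The incumbent (cost type low-cost), facing Stay out: Fight gives 11, Limit price gives 14, Accommodate gives -2. Proposed Limit price is best. ✓
The incumbent (cost type medium-cost), facing Stay out: Fight gives 7, Limit price gives -9, Accommodate gives 10. Proposed Accommodate is best. ✓
The incumbent (cost type high-cost), facing Stay out: Fight gives 4, Limit price gives 7, Accommodate gives -3. Proposed Limit price is best. ✓

Yes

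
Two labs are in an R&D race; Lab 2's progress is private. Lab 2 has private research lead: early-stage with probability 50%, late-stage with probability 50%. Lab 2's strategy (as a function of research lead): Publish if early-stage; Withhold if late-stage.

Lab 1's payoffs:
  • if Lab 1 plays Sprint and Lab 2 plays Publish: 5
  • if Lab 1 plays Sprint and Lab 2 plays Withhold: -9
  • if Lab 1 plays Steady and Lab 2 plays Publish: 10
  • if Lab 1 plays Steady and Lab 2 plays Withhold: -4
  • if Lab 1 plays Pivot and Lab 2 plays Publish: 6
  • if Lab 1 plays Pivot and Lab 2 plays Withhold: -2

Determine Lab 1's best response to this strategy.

Steady

E[Sprint] = 0.5·(5) + 0.5·(-9) = -2
E[Steady] = 0.5·(10) + 0.5·(-4) = 3
E[Pivot] = 0.5·(6) + 0.5·(-2) = 2
Best response: Steady (3 is the largest).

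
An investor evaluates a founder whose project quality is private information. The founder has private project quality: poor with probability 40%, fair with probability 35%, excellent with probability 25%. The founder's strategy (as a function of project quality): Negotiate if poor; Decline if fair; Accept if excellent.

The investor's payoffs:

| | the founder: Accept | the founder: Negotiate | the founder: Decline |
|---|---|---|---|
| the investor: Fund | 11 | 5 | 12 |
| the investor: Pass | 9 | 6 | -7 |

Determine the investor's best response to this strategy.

Compute the investor's expected payoff for each action, taking the expectation over the founder's type.
E[Fund] = 0.4·(5) + 0.35·(12) + 0.25·(11) = 8.95
E[Pass] = 0.4·(6) + 0.35·(-7) + 0.25·(9) = 2.2
Best response: Fund (8.95 is the largest).

Fund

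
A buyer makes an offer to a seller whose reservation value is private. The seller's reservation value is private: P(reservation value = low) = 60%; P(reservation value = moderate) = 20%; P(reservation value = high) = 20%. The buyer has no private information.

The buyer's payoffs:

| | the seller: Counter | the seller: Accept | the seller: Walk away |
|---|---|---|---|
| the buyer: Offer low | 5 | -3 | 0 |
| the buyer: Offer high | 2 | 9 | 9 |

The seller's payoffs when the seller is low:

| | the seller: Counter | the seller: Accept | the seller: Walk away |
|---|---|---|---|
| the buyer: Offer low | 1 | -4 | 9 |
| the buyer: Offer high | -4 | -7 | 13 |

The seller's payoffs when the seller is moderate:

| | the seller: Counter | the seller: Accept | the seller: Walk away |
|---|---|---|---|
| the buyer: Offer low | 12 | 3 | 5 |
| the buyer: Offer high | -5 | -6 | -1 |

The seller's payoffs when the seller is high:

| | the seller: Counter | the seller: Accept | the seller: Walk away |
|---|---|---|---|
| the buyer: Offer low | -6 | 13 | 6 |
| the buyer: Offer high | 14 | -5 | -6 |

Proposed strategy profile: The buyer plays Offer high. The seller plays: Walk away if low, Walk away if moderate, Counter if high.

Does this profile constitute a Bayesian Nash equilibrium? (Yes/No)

Yes

The buyer plays Offer high: E[Offer high] = 0.6·(9) + 0.2·(9) + 0.2·(2) = 7.6; E[Offer low] = 1. Best-responding. ✓
The seller (reservation value low), facing Offer high: Counter gives -4, Accept gives -7, Walk away gives 13. Proposed Walk away is best. ✓
The seller (reservation value moderate), facing Offer high: Counter gives -5, Accept gives -6, Walk away gives -1. Proposed Walk away is best. ✓
The seller (reservation value high), facing Offer high: Counter gives 14, Accept gives -5, Walk away gives -6. Proposed Counter is best. ✓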